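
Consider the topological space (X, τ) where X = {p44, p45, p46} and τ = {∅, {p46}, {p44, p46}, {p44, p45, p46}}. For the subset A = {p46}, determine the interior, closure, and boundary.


int(A) = {p46}, cl(A) = {p44, p45, p46}, ∂A = {p44, p45}.

Closed sets in (X, τ) are complements of opens:
  closed(X, τ) = {∅, {p45}, {p44, p45}, {p44, p45, p46}}.
int(A) = ⋃ {U ∈ τ : U ⊆ A}. Opens contained in A: ∅, {p46}.
Taking the union of these: int(A) = {p46}.
cl(A) = ⋂ {C closed : A ⊆ C}. Closed sets containing A: {p44, p45, p46}.
Intersecting these: cl(A) = {p44, p45, p46}.
∂A = cl(A) ∖ int(A) = {p44, p45, p46} ∖ {p46} = {p44, p45}.


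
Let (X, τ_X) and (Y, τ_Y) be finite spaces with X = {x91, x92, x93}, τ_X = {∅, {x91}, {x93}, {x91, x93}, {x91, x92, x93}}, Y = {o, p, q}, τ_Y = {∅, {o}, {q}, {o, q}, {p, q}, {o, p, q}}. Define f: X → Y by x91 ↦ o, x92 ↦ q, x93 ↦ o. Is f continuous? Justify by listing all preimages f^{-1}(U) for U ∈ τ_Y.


f is NOT continuous.

Compute f^{-1}(U) for each U ∈ τ_Y:
  U = ∅: f^{-1}(U) = ∅ ∈ τ_X ✓.
  U = {o}: f^{-1}(U) = {x91, x93} ∈ τ_X ✓.
  U = {q}: f^{-1}(U) = {x92} ∉ τ_X ✗.
  U = {o, q}: f^{-1}(U) = {x91, x92, x93} ∈ τ_X ✓.
  U = {p, q}: f^{-1}(U) = {x92} ∉ τ_X ✗.
  U = {o, p, q}: f^{-1}(U) = {x91, x92, x93} ∈ τ_X ✓.
Found U = {q} with f^{-1}(U) = {x92} not in τ_X. Therefore f is NOT continuous.


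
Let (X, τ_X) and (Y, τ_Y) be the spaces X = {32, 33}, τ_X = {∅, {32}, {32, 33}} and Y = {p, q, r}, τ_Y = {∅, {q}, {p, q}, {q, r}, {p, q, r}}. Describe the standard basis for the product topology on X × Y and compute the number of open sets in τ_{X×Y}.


Basis B = {∅ × ∅, {32} × {q}, {32} × {p, q}, {32} × {q, r}, {32, 33} × {q}, {32} × {p, q, r}, {32, 33} × {p, q}, {32, 33} × {q, r}, {32, 33} × {p, q, r}}; |τ_{X×Y}| = 14.

Enumerate products U × V with U ∈ τ_X, V ∈ τ_Y (deduplicated):
  ∅ × ∅ = {} (∅)
  {32} × {q} = {(32,q)}
  {32} × {p, q} = {(32,p), (32,q)}
  {32} × {q, r} = {(32,q), (32,r)}
  {32, 33} × {q} = {(32,q), (33,q)}
  {32} × {p, q, r} = {(32,p), (32,q), (32,r)}
  {32, 33} × {p, q} = {(32,p), (32,q), (33,p), (33,q)}
  {32, 33} × {q, r} = {(32,q), (32,r), (33,q), (33,r)}
  {32, 33} × {p, q, r} = {(32,p), (32,q), (32,r), (33,p), (33,q), (33,r)}
These 9 distinct sets form the basis B.
Close under arbitrary unions to get τ_{X×Y}; counting gives |τ_{X×Y}| = 14.


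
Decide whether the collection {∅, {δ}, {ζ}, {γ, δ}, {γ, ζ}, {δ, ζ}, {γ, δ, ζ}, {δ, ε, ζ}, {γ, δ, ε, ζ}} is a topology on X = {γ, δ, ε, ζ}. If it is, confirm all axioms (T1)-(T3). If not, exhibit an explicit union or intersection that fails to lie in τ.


τ is NOT a topology on X.

Axiom (T1): ∅ ∈ τ? Yes; X ∈ τ? Yes.
Axiom (T2/T3): check pairwise unions and intersections of members of τ.
Counterexample for (T3): {γ, δ} ∩ {γ, ζ} = {γ} ∉ τ. Therefore τ is NOT a topology.


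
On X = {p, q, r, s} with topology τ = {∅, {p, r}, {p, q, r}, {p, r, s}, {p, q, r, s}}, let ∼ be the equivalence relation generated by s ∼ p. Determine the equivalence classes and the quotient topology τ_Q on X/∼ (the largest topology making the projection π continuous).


X/∼ = {[p=s], [q], [r]}; |τ_Q| = 3.

Equivalence classes: [p=s], [q], [r].
Quotient map π: X → X/∼ sends p ↦ [p=s], q ↦ [q], r ↦ [r], s ↦ [p=s].
For each subset V ⊆ X/∼, compute π^{-1}(V) ⊆ X and check whether π^{-1}(V) ∈ τ. V is open in τ_Q iff π^{-1}(V) ∈ τ.
  V = {}: π^{-1}(V) = ∅ ∈ τ ✓.
  V = {[p=s]}: π^{-1}(V) = {p, s} ∉ τ ✗.
  V = {[q]}: π^{-1}(V) = {q} ∉ τ ✗.
  V = {[p=s], [q]}: π^{-1}(V) = {p, q, s} ∉ τ ✗.
  V = {[r]}: π^{-1}(V) = {r} ∉ τ ✗.
  V = {[p=s], [r]}: π^{-1}(V) = {p, r, s} ∈ τ ✓.
  V = {[q], [r]}: π^{-1}(V) = {q, r} ∉ τ ✗.
  V = {[p=s], [q], [r]}: π^{-1}(V) = {p, q, r, s} ∈ τ ✓.
Open sets in the quotient: τ_Q = {{}, {[p=s], [r]}, {[p=s], [q], [r]}} (3 elements).


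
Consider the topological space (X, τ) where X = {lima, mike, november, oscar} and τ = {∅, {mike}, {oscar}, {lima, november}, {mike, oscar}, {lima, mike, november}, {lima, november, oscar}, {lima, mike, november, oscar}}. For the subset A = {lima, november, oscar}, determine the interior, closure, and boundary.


int(A) = {lima, november, oscar}, cl(A) = {lima, november, oscar}, ∂A = ∅.

Closed sets in (X, τ) are complements of opens:
  closed(X, τ) = {∅, {mike}, {oscar}, {lima, november}, {mike, oscar}, {lima, mike, november}, {lima, november, oscar}, {lima, mike, november, oscar}}.
int(A) = ⋃ {U ∈ τ : U ⊆ A}. Opens contained in A: ∅, {oscar}, {lima, november}, {lima, november, oscar}.
Taking the union of these: int(A) = {lima, november, oscar}.
cl(A) = ⋂ {C closed : A ⊆ C}. Closed sets containing A: {lima, november, oscar}, {lima, mike, november, oscar}.
Intersecting these: cl(A) = {lima, november, oscar}.
∂A = cl(A) ∖ int(A) = {lima, november, oscar} ∖ {lima, november, oscar} = ∅.


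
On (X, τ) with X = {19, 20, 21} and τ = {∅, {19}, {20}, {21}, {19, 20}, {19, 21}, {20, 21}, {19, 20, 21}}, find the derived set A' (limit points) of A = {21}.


A' = ∅

For each x ∈ X, list the open sets U ∈ τ with x ∈ U, then check whether U ∩ (A ∖ {x}) ≠ ∅ for every such U.
  x = 19: open {19} ∋ x has {19} ∩ (A ∖ {19}) = ∅, so x is NOT a limit point.
  x = 20: open {20} ∋ x has {20} ∩ (A ∖ {20}) = ∅, so x is NOT a limit point.
  x = 21: open {21} ∋ x has {21} ∩ (A ∖ {21}) = ∅, so x is NOT a limit point.
Collecting: A' = ∅.


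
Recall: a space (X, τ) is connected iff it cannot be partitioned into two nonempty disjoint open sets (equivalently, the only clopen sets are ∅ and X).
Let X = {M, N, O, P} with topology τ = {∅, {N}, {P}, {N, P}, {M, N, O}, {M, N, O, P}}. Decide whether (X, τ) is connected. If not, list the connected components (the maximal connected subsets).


(X, τ) is disconnected; components = [{P}, {M, N, O}].

Find clopen sets (U ∈ τ with X ∖ U ∈ τ):
  U = ∅, X ∖ U = {M, N, O, P} — both open, so U is clopen.
  U = {P}, X ∖ U = {M, N, O} — both open, so U is clopen.
  U = {M, N, O}, X ∖ U = {P} — both open, so U is clopen.
  U = {M, N, O, P}, X ∖ U = ∅ — both open, so U is clopen.
Nontrivial clopen(s) exist: e.g. {M, N, O}. So (X, τ) is disconnected.
Compute connected components by grouping points that agree on all clopens:
  component: {P}
  component: {M, N, O}


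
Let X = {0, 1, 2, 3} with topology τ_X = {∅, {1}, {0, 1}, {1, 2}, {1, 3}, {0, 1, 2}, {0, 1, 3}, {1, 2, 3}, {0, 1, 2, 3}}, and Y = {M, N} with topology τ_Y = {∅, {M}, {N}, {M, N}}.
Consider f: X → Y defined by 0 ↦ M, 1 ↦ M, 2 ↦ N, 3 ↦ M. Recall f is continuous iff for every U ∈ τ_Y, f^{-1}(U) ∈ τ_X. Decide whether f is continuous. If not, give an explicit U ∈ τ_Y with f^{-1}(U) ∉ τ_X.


f is NOT continuous.

Compute f^{-1}(U) for each U ∈ τ_Y:
  U = ∅: f^{-1}(U) = ∅ ∈ τ_X ✓.
  U = {M}: f^{-1}(U) = {0, 1, 3} ∈ τ_X ✓.
  U = {N}: f^{-1}(U) = {2} ∉ τ_X ✗.
  U = {M, N}: f^{-1}(U) = {0, 1, 2, 3} ∈ τ_X ✓.
Found U = {N} with f^{-1}(U) = {2} not in τ_X. Therefore f is NOT continuous.


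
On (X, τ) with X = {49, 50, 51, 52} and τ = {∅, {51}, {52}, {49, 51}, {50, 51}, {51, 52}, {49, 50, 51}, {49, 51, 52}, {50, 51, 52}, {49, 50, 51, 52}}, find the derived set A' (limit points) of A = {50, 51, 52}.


A' = {49, 50}

For each x ∈ X, list the open sets U ∈ τ with x ∈ U, then check whether U ∩ (A ∖ {x}) ≠ ∅ for every such U.
  x = 49: opens ∋ x are {49, 51}, {49, 50, 51}, {49, 51, 52}, {49, 50, 51, 52}; each meets A ∖ {49}, so x IS a limit point.
  x = 50: opens ∋ x are {50, 51}, {49, 50, 51}, {50, 51, 52}, {49, 50, 51, 52}; each meets A ∖ {50}, so x IS a limit point.
  x = 51: open {51} ∋ x has {51} ∩ (A ∖ {51}) = ∅, so x is NOT a limit point.
  x = 52: open {52} ∋ x has {52} ∩ (A ∖ {52}) = ∅, so x is NOT a limit point.
Collecting: A' = {49, 50}.


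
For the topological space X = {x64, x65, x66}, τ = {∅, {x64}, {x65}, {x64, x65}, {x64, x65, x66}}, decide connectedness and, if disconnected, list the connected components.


(X, τ) is connected.

Find clopen sets (U ∈ τ with X ∖ U ∈ τ):
  U = ∅, X ∖ U = {x64, x65, x66} — both open, so U is clopen.
  U = {x64, x65, x66}, X ∖ U = ∅ — both open, so U is clopen.
Only trivial clopens (∅ and X) exist, so (X, τ) is connected.
Compute connected components by grouping points that agree on all clopens:
  component: {x64, x65, x66}


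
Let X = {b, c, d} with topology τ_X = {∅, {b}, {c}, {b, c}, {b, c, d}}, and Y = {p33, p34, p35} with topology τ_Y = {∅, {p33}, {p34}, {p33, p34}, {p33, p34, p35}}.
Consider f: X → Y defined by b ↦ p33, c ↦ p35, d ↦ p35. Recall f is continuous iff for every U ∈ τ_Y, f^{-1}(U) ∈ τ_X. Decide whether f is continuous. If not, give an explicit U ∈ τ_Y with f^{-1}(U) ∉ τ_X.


f IS continuous.

Compute f^{-1}(U) for each U ∈ τ_Y:
  U = ∅: f^{-1}(U) = ∅ ∈ τ_X ✓.
  U = {p33}: f^{-1}(U) = {b} ∈ τ_X ✓.
  U = {p34}: f^{-1}(U) = ∅ ∈ τ_X ✓.
  U = {p33, p34}: f^{-1}(U) = {b} ∈ τ_X ✓.
  U = {p33, p34, p35}: f^{-1}(U) = {b, c, d} ∈ τ_X ✓.
Every preimage lies in τ_X, so f IS continuous.


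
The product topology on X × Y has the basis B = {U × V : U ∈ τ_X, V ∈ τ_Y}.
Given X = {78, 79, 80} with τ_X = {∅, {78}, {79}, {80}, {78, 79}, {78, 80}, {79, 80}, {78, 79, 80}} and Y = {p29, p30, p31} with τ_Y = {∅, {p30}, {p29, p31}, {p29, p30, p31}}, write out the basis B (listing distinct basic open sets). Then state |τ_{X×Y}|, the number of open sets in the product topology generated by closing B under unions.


Basis B = {∅ × ∅, {78} × {p30}, {79} × {p30}, {80} × {p30}, {78} × {p29, p31}, {78, 79} × {p30}, {78, 80} × {p30}, {79} × {p29, p31}, {79, 80} × {p30}, {80} × {p29, p31}, {78} × {p29, p30, p31}, {78, 79, 80} × {p30}, {79} × {p29, p30, p31}, {80} × {p29, p30, p31}, {78, 79} × {p29, p31}, {78, 80} × {p29, p31}, {79, 80} × {p29, p31}, {78, 79} × {p29, p30, p31}, {78, 80} × {p29, p30, p31}, {78, 79, 80} × {p29, p31}, {79, 80} × {p29, p30, p31}, {78, 79, 80} × {p29, p30, p31}}; |τ_{X×Y}| = 64.

Enumerate products U × V with U ∈ τ_X, V ∈ τ_Y (deduplicated):
  ∅ × ∅ = {} (∅)
  {78} × {p30} = {(78,p30)}
  {79} × {p30} = {(79,p30)}
  {80} × {p30} = {(80,p30)}
  {78} × {p29, p31} = {(78,p29), (78,p31)}
  {78, 79} × {p30} = {(78,p30), (79,p30)}
  {78, 80} × {p30} = {(78,p30), (80,p30)}
  {79} × {p29, p31} = {(79,p29), (79,p31)}
  {79, 80} × {p30} = {(79,p30), (80,p30)}
  {80} × {p29, p31} = {(80,p29), (80,p31)}
  {78} × {p29, p30, p31} = {(78,p29), (78,p30), (78,p31)}
  {78, 79, 80} × {p30} = {(78,p30), (79,p30), (80,p30)}
  {79} × {p29, p30, p31} = {(79,p29), (79,p30), (79,p31)}
  {80} × {p29, p30, p31} = {(80,p29), (80,p30), (80,p31)}
  {78, 79} × {p29, p31} = {(78,p29), (78,p31), (79,p29), (79,p31)}
  {78, 80} × {p29, p31} = {(78,p29), (78,p31), (80,p29), (80,p31)}
  {79, 80} × {p29, p31} = {(79,p29), (79,p31), (80,p29), (80,p31)}
  {78, 79} × {p29, p30, p31} = {(78,p29), (78,p30), (78,p31), (79,p29), (79,p30), (79,p31)}
  {78, 80} × {p29, p30, p31} = {(78,p29), (78,p30), (78,p31), (80,p29), (80,p30), (80,p31)}
  {78, 79, 80} × {p29, p31} = {(78,p29), (78,p31), (79,p29), (79,p31), (80,p29), (80,p31)}
  {79, 80} × {p29, p30, p31} = {(79,p29), (79,p30), (79,p31), (80,p29), (80,p30), (80,p31)}
  {78, 79, 80} × {p29, p30, p31} = {(78,p29), (78,p30), (78,p31), (79,p29), (79,p30), (79,p31), (80,p29), (80,p30), (80,p31)}
These 22 distinct sets form the basis B.
Close under arbitrary unions to get τ_{X×Y}; counting gives |τ_{X×Y}| = 64.


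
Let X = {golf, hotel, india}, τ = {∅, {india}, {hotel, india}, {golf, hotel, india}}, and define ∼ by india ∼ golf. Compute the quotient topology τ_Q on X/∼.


X/∼ = {[golf=india], [hotel]}; |τ_Q| = 2.

Equivalence classes: [golf=india], [hotel].
Quotient map π: X → X/∼ sends golf ↦ [golf=india], hotel ↦ [hotel], india ↦ [golf=india].
For each subset V ⊆ X/∼, compute π^{-1}(V) ⊆ X and check whether π^{-1}(V) ∈ τ. V is open in τ_Q iff π^{-1}(V) ∈ τ.
  V = {}: π^{-1}(V) = ∅ ∈ τ ✓.
  V = {[golf=india]}: π^{-1}(V) = {golf, india} ∉ τ ✗.
  V = {[hotel]}: π^{-1}(V) = {hotel} ∉ τ ✗.
  V = {[golf=india], [hotel]}: π^{-1}(V) = {golf, hotel, india} ∈ τ ✓.
Open sets in the quotient: τ_Q = {{}, {[golf=india], [hotel]}} (2 elements).


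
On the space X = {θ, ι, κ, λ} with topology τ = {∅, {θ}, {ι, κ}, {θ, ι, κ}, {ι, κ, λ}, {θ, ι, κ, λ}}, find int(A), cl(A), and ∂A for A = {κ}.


int(A) = ∅, cl(A) = {ι, κ, λ}, ∂A = {ι, κ, λ}.

Closed sets in (X, τ) are complements of opens:
  closed(X, τ) = {∅, {θ}, {λ}, {θ, λ}, {ι, κ, λ}, {θ, ι, κ, λ}}.
int(A) = ⋃ {U ∈ τ : U ⊆ A}. Opens contained in A: ∅.
Taking the union of these: int(A) = ∅.
cl(A) = ⋂ {C closed : A ⊆ C}. Closed sets containing A: {ι, κ, λ}, {θ, ι, κ, λ}.
Intersecting these: cl(A) = {ι, κ, λ}.
∂A = cl(A) ∖ int(A) = {ι, κ, λ} ∖ ∅ = {ι, κ, λ}.


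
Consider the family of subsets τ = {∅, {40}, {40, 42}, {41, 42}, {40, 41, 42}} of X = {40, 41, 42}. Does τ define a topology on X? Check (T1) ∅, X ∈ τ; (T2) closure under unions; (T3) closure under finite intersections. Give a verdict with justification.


τ is NOT a topology on X.

Axiom (T1): ∅ ∈ τ? Yes; X ∈ τ? Yes.
Axiom (T2/T3): check pairwise unions and intersections of members of τ.
Counterexample for (T3): {40, 42} ∩ {41, 42} = {42} ∉ τ. Therefore τ is NOT a topology.


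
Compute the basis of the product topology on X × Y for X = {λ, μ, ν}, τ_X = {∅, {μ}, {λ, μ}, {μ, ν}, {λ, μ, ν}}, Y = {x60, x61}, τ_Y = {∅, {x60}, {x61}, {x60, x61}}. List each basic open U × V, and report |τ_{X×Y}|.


Basis B = {∅ × ∅, {μ} × {x60}, {μ} × {x61}, {λ, μ} × {x60}, {λ, μ} × {x61}, {μ} × {x60, x61}, {μ, ν} × {x60}, {μ, ν} × {x61}, {λ, μ, ν} × {x60}, {λ, μ, ν} × {x61}, {λ, μ} × {x60, x61}, {μ, ν} × {x60, x61}, {λ, μ, ν} × {x60, x61}}; |τ_{X×Y}| = 25.

Enumerate products U × V with U ∈ τ_X, V ∈ τ_Y (deduplicated):
  ∅ × ∅ = {} (∅)
  {μ} × {x60} = {(μ,x60)}
  {μ} × {x61} = {(μ,x61)}
  {λ, μ} × {x60} = {(λ,x60), (μ,x60)}
  {λ, μ} × {x61} = {(λ,x61), (μ,x61)}
  {μ} × {x60, x61} = {(μ,x60), (μ,x61)}
  {μ, ν} × {x60} = {(μ,x60), (ν,x60)}
  {μ, ν} × {x61} = {(μ,x61), (ν,x61)}
  {λ, μ, ν} × {x60} = {(λ,x60), (μ,x60), (ν,x60)}
  {λ, μ, ν} × {x61} = {(λ,x61), (μ,x61), (ν,x61)}
  {λ, μ} × {x60, x61} = {(λ,x60), (λ,x61), (μ,x60), (μ,x61)}
  {μ, ν} × {x60, x61} = {(μ,x60), (μ,x61), (ν,x60), (ν,x61)}
  {λ, μ, ν} × {x60, x61} = {(λ,x60), (λ,x61), (μ,x60), (μ,x61), (ν,x60), (ν,x61)}
These 13 distinct sets form the basis B.
Close under arbitrary unions to get τ_{X×Y}; counting gives |τ_{X×Y}| = 25.


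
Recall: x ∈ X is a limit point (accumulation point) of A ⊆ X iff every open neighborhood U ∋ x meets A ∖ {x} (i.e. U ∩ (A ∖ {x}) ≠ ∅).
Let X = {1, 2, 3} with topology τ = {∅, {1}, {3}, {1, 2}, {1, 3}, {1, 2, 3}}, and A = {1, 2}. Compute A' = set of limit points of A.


A' = {2}

For each x ∈ X, list the open sets U ∈ τ with x ∈ U, then check whether U ∩ (A ∖ {x}) ≠ ∅ for every such U.
  x = 1: open {1} ∋ x has {1} ∩ (A ∖ {1}) = ∅, so x is NOT a limit point.
  x = 2: opens ∋ x are {1, 2}, {1, 2, 3}; each meets A ∖ {2}, so x IS a limit point.
  x = 3: open {3} ∋ x has {3} ∩ (A ∖ {3}) = ∅, so x is NOT a limit point.
Collecting: A' = {2}.


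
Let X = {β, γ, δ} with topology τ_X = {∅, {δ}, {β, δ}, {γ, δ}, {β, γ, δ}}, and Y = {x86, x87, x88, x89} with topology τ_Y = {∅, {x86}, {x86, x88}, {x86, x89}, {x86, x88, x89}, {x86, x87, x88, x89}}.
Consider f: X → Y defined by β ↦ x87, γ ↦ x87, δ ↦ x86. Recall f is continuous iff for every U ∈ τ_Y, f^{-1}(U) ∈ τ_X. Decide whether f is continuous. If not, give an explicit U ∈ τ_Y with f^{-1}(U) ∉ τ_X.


f IS continuous.

Compute f^{-1}(U) for each U ∈ τ_Y:
  U = ∅: f^{-1}(U) = ∅ ∈ τ_X ✓.
  U = {x86}: f^{-1}(U) = {δ} ∈ τ_X ✓.
  U = {x86, x88}: f^{-1}(U) = {δ} ∈ τ_X ✓.
  U = {x86, x89}: f^{-1}(U) = {δ} ∈ τ_X ✓.
  U = {x86, x88, x89}: f^{-1}(U) = {δ} ∈ τ_X ✓.
  U = {x86, x87, x88, x89}: f^{-1}(U) = {β, γ, δ} ∈ τ_X ✓.
Every preimage lies in τ_X, so f IS continuous.


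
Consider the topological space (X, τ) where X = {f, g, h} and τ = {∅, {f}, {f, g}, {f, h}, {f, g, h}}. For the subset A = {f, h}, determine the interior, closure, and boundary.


int(A) = {f, h}, cl(A) = {f, g, h}, ∂A = {g}.

Closed sets in (X, τ) are complements of opens:
  closed(X, τ) = {∅, {g}, {h}, {g, h}, {f, g, h}}.
int(A) = ⋃ {U ∈ τ : U ⊆ A}. Opens contained in A: ∅, {f}, {f, h}.
Taking the union of these: int(A) = {f, h}.
cl(A) = ⋂ {C closed : A ⊆ C}. Closed sets containing A: {f, g, h}.
Intersecting these: cl(A) = {f, g, h}.
∂A = cl(A) ∖ int(A) = {f, g, h} ∖ {f, h} = {g}.


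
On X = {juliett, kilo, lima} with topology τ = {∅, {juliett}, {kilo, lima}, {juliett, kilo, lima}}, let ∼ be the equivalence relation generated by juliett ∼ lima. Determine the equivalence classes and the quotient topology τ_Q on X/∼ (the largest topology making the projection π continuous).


X/∼ = {[juliett=lima], [kilo]}; |τ_Q| = 2.

Equivalence classes: [juliett=lima], [kilo].
Quotient map π: X → X/∼ sends juliett ↦ [juliett=lima], kilo ↦ [kilo], lima ↦ [juliett=lima].
For each subset V ⊆ X/∼, compute π^{-1}(V) ⊆ X and check whether π^{-1}(V) ∈ τ. V is open in τ_Q iff π^{-1}(V) ∈ τ.
  V = {}: π^{-1}(V) = ∅ ∈ τ ✓.
  V = {[juliett=lima]}: π^{-1}(V) = {juliett, lima} ∉ τ ✗.
  V = {[kilo]}: π^{-1}(V) = {kilo} ∉ τ ✗.
  V = {[juliett=lima], [kilo]}: π^{-1}(V) = {juliett, kilo, lima} ∈ τ ✓.
Open sets in the quotient: τ_Q = {{}, {[juliett=lima], [kilo]}} (2 elements).


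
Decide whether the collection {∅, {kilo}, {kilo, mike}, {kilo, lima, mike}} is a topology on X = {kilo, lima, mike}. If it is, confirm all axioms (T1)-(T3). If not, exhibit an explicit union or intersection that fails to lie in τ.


τ IS a topology on X.

Axiom (T1): ∅ ∈ τ? Yes; X ∈ τ? Yes.
Axiom (T2/T3): check pairwise unions and intersections of members of τ.
All pairwise intersections and unions checked — each lies in τ. Therefore τ satisfies (T1), (T2), (T3): it IS a topology on X.


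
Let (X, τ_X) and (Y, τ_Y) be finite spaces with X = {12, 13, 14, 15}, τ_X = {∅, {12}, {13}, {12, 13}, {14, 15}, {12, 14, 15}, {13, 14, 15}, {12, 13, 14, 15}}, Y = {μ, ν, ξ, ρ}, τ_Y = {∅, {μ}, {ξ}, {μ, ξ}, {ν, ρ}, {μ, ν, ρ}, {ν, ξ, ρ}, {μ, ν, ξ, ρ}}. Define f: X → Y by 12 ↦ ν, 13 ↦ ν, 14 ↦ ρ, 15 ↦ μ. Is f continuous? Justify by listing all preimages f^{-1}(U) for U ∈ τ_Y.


f is NOT continuous.

Compute f^{-1}(U) for each U ∈ τ_Y:
  U = ∅: f^{-1}(U) = ∅ ∈ τ_X ✓.
  U = {μ}: f^{-1}(U) = {15} ∉ τ_X ✗.
  U = {ξ}: f^{-1}(U) = ∅ ∈ τ_X ✓.
  U = {μ, ξ}: f^{-1}(U) = {15} ∉ τ_X ✗.
  U = {ν, ρ}: f^{-1}(U) = {12, 13, 14} ∉ τ_X ✗.
  U = {μ, ν, ρ}: f^{-1}(U) = {12, 13, 14, 15} ∈ τ_X ✓.
  U = {ν, ξ, ρ}: f^{-1}(U) = {12, 13, 14} ∉ τ_X ✗.
  U = {μ, ν, ξ, ρ}: f^{-1}(U) = {12, 13, 14, 15} ∈ τ_X ✓.
Found U = {μ} with f^{-1}(U) = {15} not in τ_X. Therefore f is NOT continuous.


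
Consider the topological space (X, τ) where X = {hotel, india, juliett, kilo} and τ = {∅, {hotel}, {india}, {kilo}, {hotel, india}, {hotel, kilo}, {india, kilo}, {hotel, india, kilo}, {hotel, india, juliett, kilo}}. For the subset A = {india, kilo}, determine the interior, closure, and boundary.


int(A) = {india, kilo}, cl(A) = {india, juliett, kilo}, ∂A = {juliett}.

Closed sets in (X, τ) are complements of opens:
  closed(X, τ) = {∅, {juliett}, {hotel, juliett}, {india, juliett}, {juliett, kilo}, {hotel, india, juliett}, {hotel, juliett, kilo}, {india, juliett, kilo}, {hotel, india, juliett, kilo}}.
int(A) = ⋃ {U ∈ τ : U ⊆ A}. Opens contained in A: ∅, {india}, {kilo}, {india, kilo}.
Taking the union of these: int(A) = {india, kilo}.
cl(A) = ⋂ {C closed : A ⊆ C}. Closed sets containing A: {india, juliett, kilo}, {hotel, india, juliett, kilo}.
Intersecting these: cl(A) = {india, juliett, kilo}.
∂A = cl(A) ∖ int(A) = {india, juliett, kilo} ∖ {india, kilo} = {juliett}.


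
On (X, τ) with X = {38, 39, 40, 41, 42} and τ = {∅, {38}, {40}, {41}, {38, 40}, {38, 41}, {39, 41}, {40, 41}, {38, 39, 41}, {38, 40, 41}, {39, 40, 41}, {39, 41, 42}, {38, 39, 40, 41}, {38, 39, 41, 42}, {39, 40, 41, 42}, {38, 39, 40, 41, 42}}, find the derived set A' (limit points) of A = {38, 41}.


A' = {39, 42}

For each x ∈ X, list the open sets U ∈ τ with x ∈ U, then check whether U ∩ (A ∖ {x}) ≠ ∅ for every such U.
  x = 38: open {38} ∋ x has {38} ∩ (A ∖ {38}) = ∅, so x is NOT a limit point.
  x = 39: opens ∋ x are {39, 41}, {38, 39, 41}, {39, 40, 41}, {39, 41, 42}, {38, 39, 40, 41}, {38, 39, 41, 42}, {39, 40, 41, 42}, {38, 39, 40, 41, 42}; each meets A ∖ {39}, so x IS a limit point.
  x = 40: open {40} ∋ x has {40} ∩ (A ∖ {40}) = ∅, so x is NOT a limit point.
  x = 41: open {41} ∋ x has {41} ∩ (A ∖ {41}) = ∅, so x is NOT a limit point.
  x = 42: opens ∋ x are {39, 41, 42}, {38, 39, 41, 42}, {39, 40, 41, 42}, {38, 39, 40, 41, 42}; each meets A ∖ {42}, so x IS a limit point.
Collecting: A' = {39, 42}.


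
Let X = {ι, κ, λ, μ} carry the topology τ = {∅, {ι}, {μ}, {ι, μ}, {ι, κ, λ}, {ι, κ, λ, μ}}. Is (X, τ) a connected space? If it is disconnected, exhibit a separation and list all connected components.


(X, τ) is disconnected; components = [{μ}, {ι, κ, λ}].

Find clopen sets (U ∈ τ with X ∖ U ∈ τ):
  U = ∅, X ∖ U = {ι, κ, λ, μ} — both open, so U is clopen.
  U = {μ}, X ∖ U = {ι, κ, λ} — both open, so U is clopen.
  U = {ι, κ, λ}, X ∖ U = {μ} — both open, so U is clopen.
  U = {ι, κ, λ, μ}, X ∖ U = ∅ — both open, so U is clopen.
Nontrivial clopen(s) exist: e.g. {ι, κ, λ}. So (X, τ) is disconnected.
Compute connected components by grouping points that agree on all clopens:
  component: {μ}
  component: {ι, κ, λ}


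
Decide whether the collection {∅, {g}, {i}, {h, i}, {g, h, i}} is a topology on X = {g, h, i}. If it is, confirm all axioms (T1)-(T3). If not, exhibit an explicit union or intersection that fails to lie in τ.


τ is NOT a topology on X.

Axiom (T1): ∅ ∈ τ? Yes; X ∈ τ? Yes.
Axiom (T2/T3): check pairwise unions and intersections of members of τ.
Counterexample for (T2): {g} ∪ {i} = {g, i} ∉ τ. Therefore τ is NOT a topology.


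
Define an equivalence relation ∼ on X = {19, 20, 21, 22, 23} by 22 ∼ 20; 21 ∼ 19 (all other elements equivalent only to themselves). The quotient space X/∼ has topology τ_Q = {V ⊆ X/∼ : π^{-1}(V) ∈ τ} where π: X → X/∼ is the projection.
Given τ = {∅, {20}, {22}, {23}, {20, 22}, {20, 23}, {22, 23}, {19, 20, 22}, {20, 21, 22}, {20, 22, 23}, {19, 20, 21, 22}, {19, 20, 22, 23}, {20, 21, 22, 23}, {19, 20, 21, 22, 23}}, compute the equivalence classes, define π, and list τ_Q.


X/∼ = {[19=21], [20=22], [23]}; |τ_Q| = 6.

Equivalence classes: [19=21], [20=22], [23].
Quotient map π: X → X/∼ sends 19 ↦ [19=21], 20 ↦ [20=22], 21 ↦ [19=21], 22 ↦ [20=22], 23 ↦ [23].
For each subset V ⊆ X/∼, compute π^{-1}(V) ⊆ X and check whether π^{-1}(V) ∈ τ. V is open in τ_Q iff π^{-1}(V) ∈ τ.
  V = {}: π^{-1}(V) = ∅ ∈ τ ✓.
  V = {[19=21]}: π^{-1}(V) = {19, 21} ∉ τ ✗.
  V = {[20=22]}: π^{-1}(V) = {20, 22} ∈ τ ✓.
  V = {[19=21], [20=22]}: π^{-1}(V) = {19, 20, 21, 22} ∈ τ ✓.
  V = {[23]}: π^{-1}(V) = {23} ∈ τ ✓.
  V = {[19=21], [23]}: π^{-1}(V) = {19, 21, 23} ∉ τ ✗.
  V = {[20=22], [23]}: π^{-1}(V) = {20, 22, 23} ∈ τ ✓.
  V = {[19=21], [20=22], [23]}: π^{-1}(V) = {19, 20, 21, 22, 23} ∈ τ ✓.
Open sets in the quotient: τ_Q = {{}, {[20=22]}, {[19=21], [20=22]}, {[23]}, {[20=22], [23]}, {[19=21], [20=22], [23]}} (6 elements).


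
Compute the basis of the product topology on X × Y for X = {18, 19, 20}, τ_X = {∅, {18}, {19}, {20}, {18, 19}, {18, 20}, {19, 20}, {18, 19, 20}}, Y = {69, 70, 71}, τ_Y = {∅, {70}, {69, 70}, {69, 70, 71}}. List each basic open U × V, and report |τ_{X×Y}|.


Basis B = {∅ × ∅, {18} × {70}, {19} × {70}, {20} × {70}, {18} × {69, 70}, {18, 19} × {70}, {18, 20} × {70}, {19} × {69, 70}, {19, 20} × {70}, {20} × {69, 70}, {18} × {69, 70, 71}, {18, 19, 20} × {70}, {19} × {69, 70, 71}, {20} × {69, 70, 71}, {18, 19} × {69, 70}, {18, 20} × {69, 70}, {19, 20} × {69, 70}, {18, 19} × {69, 70, 71}, {18, 20} × {69, 70, 71}, {18, 19, 20} × {69, 70}, {19, 20} × {69, 70, 71}, {18, 19, 20} × {69, 70, 71}}; |τ_{X×Y}| = 64.

Enumerate products U × V with U ∈ τ_X, V ∈ τ_Y (deduplicated):
  ∅ × ∅ = {} (∅)
  {18} × {70} = {(18,70)}
  {19} × {70} = {(19,70)}
  {20} × {70} = {(20,70)}
  {18} × {69, 70} = {(18,69), (18,70)}
  {18, 19} × {70} = {(18,70), (19,70)}
  {18, 20} × {70} = {(18,70), (20,70)}
  {19} × {69, 70} = {(19,69), (19,70)}
  {19, 20} × {70} = {(19,70), (20,70)}
  {20} × {69, 70} = {(20,69), (20,70)}
  {18} × {69, 70, 71} = {(18,69), (18,70), (18,71)}
  {18, 19, 20} × {70} = {(18,70), (19,70), (20,70)}
  {19} × {69, 70, 71} = {(19,69), (19,70), (19,71)}
  {20} × {69, 70, 71} = {(20,69), (20,70), (20,71)}
  {18, 19} × {69, 70} = {(18,69), (18,70), (19,69), (19,70)}
  {18, 20} × {69, 70} = {(18,69), (18,70), (20,69), (20,70)}
  {19, 20} × {69, 70} = {(19,69), (19,70), (20,69), (20,70)}
  {18, 19} × {69, 70, 71} = {(18,69), (18,70), (18,71), (19,69), (19,70), (19,71)}
  {18, 20} × {69, 70, 71} = {(18,69), (18,70), (18,71), (20,69), (20,70), (20,71)}
  {18, 19, 20} × {69, 70} = {(18,69), (18,70), (19,69), (19,70), (20,69), (20,70)}
  {19, 20} × {69, 70, 71} = {(19,69), (19,70), (19,71), (20,69), (20,70), (20,71)}
  {18, 19, 20} × {69, 70, 71} = {(18,69), (18,70), (18,71), (19,69), (19,70), (19,71), (20,69), (20,70), (20,71)}
These 22 distinct sets form the basis B.
Close under arbitrary unions to get τ_{X×Y}; counting gives |τ_{X×Y}| = 64.


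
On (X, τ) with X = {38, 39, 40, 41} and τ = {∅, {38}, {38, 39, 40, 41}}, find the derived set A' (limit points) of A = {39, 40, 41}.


A' = {39, 40, 41}

For each x ∈ X, list the open sets U ∈ τ with x ∈ U, then check whether U ∩ (A ∖ {x}) ≠ ∅ for every such U.
  x = 38: open {38} ∋ x has {38} ∩ (A ∖ {38}) = ∅, so x is NOT a limit point.
  x = 39: opens ∋ x are {38, 39, 40, 41}; each meets A ∖ {39}, so x IS a limit point.
  x = 40: opens ∋ x are {38, 39, 40, 41}; each meets A ∖ {40}, so x IS a limit point.
  x = 41: opens ∋ x are {38, 39, 40, 41}; each meets A ∖ {41}, so x IS a limit point.
Collecting: A' = {39, 40, 41}.


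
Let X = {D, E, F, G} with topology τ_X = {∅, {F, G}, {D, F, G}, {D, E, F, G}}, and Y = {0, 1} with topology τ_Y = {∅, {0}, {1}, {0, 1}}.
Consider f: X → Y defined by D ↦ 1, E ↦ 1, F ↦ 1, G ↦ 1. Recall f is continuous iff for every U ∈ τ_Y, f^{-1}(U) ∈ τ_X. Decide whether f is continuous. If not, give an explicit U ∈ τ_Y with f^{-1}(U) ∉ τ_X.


f IS continuous.

Compute f^{-1}(U) for each U ∈ τ_Y:
  U = ∅: f^{-1}(U) = ∅ ∈ τ_X ✓.
  U = {0}: f^{-1}(U) = ∅ ∈ τ_X ✓.
  U = {1}: f^{-1}(U) = {D, E, F, G} ∈ τ_X ✓.
  U = {0, 1}: f^{-1}(U) = {D, E, F, G} ∈ τ_X ✓.
Every preimage lies in τ_X, so f IS continuous.


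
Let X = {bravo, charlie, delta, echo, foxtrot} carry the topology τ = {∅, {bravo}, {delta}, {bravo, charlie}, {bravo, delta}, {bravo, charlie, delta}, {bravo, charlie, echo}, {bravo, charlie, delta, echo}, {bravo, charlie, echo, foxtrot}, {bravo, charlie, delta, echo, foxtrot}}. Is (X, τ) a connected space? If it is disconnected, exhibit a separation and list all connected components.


(X, τ) is disconnected; components = [{delta}, {bravo, charlie, echo, foxtrot}].

Find clopen sets (U ∈ τ with X ∖ U ∈ τ):
  U = ∅, X ∖ U = {bravo, charlie, delta, echo, foxtrot} — both open, so U is clopen.
  U = {delta}, X ∖ U = {bravo, charlie, echo, foxtrot} — both open, so U is clopen.
  U = {bravo, charlie, echo, foxtrot}, X ∖ U = {delta} — both open, so U is clopen.
  U = {bravo, charlie, delta, echo, foxtrot}, X ∖ U = ∅ — both open, so U is clopen.
Nontrivial clopen(s) exist: e.g. {delta}. So (X, τ) is disconnected.
Compute connected components by grouping points that agree on all clopens:
  component: {delta}
  component: {bravo, charlie, echo, foxtrot}


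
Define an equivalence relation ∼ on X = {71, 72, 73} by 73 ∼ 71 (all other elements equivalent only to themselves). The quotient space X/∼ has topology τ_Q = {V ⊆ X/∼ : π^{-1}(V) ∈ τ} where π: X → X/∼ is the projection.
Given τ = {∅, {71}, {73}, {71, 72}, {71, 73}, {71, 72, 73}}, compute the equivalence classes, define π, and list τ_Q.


X/∼ = {[71=73], [72]}; |τ_Q| = 3.

Equivalence classes: [71=73], [72].
Quotient map π: X → X/∼ sends 71 ↦ [71=73], 72 ↦ [72], 73 ↦ [71=73].
For each subset V ⊆ X/∼, compute π^{-1}(V) ⊆ X and check whether π^{-1}(V) ∈ τ. V is open in τ_Q iff π^{-1}(V) ∈ τ.
  V = {}: π^{-1}(V) = ∅ ∈ τ ✓.
  V = {[71=73]}: π^{-1}(V) = {71, 73} ∈ τ ✓.
  V = {[72]}: π^{-1}(V) = {72} ∉ τ ✗.
  V = {[71=73], [72]}: π^{-1}(V) = {71, 72, 73} ∈ τ ✓.
Open sets in the quotient: τ_Q = {{}, {[71=73]}, {[71=73], [72]}} (3 elements).


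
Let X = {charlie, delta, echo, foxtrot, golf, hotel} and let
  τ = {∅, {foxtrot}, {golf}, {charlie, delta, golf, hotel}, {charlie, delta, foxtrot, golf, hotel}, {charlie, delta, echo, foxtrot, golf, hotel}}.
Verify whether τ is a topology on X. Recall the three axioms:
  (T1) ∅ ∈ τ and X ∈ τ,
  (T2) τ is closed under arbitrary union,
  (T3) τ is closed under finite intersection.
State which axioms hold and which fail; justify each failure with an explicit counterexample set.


τ is NOT a topology on X.

Axiom (T1): ∅ ∈ τ? Yes; X ∈ τ? Yes.
Axiom (T2/T3): check pairwise unions and intersections of members of τ.
Counterexample for (T2): {foxtrot} ∪ {golf} = {foxtrot, golf} ∉ τ. Therefore τ is NOT a topology.


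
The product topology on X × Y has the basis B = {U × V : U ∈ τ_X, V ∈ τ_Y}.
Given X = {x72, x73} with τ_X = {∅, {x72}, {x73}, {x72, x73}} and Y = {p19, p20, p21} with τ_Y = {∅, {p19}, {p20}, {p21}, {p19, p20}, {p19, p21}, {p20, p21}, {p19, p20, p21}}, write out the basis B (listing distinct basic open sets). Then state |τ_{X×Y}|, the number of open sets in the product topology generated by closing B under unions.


Basis B = {∅ × ∅, {x72} × {p19}, {x72} × {p20}, {x72} × {p21}, {x73} × {p19}, {x73} × {p20}, {x73} × {p21}, {x72} × {p19, p20}, {x72} × {p19, p21}, {x72, x73} × {p19}, {x72} × {p20, p21}, {x72, x73} × {p20}, {x72, x73} × {p21}, {x73} × {p19, p20}, {x73} × {p19, p21}, {x73} × {p20, p21}, {x72} × {p19, p20, p21}, {x73} × {p19, p20, p21}, {x72, x73} × {p19, p20}, {x72, x73} × {p19, p21}, {x72, x73} × {p20, p21}, {x72, x73} × {p19, p20, p21}}; |τ_{X×Y}| = 64.

Enumerate products U × V with U ∈ τ_X, V ∈ τ_Y (deduplicated):
  ∅ × ∅ = {} (∅)
  {x72} × {p19} = {(x72,p19)}
  {x72} × {p20} = {(x72,p20)}
  {x72} × {p21} = {(x72,p21)}
  {x73} × {p19} = {(x73,p19)}
  {x73} × {p20} = {(x73,p20)}
  {x73} × {p21} = {(x73,p21)}
  {x72} × {p19, p20} = {(x72,p19), (x72,p20)}
  {x72} × {p19, p21} = {(x72,p19), (x72,p21)}
  {x72, x73} × {p19} = {(x72,p19), (x73,p19)}
  {x72} × {p20, p21} = {(x72,p20), (x72,p21)}
  {x72, x73} × {p20} = {(x72,p20), (x73,p20)}
  {x72, x73} × {p21} = {(x72,p21), (x73,p21)}
  {x73} × {p19, p20} = {(x73,p19), (x73,p20)}
  {x73} × {p19, p21} = {(x73,p19), (x73,p21)}
  {x73} × {p20, p21} = {(x73,p20), (x73,p21)}
  {x72} × {p19, p20, p21} = {(x72,p19), (x72,p20), (x72,p21)}
  {x73} × {p19, p20, p21} = {(x73,p19), (x73,p20), (x73,p21)}
  {x72, x73} × {p19, p20} = {(x72,p19), (x72,p20), (x73,p19), (x73,p20)}
  {x72, x73} × {p19, p21} = {(x72,p19), (x72,p21), (x73,p19), (x73,p21)}
  {x72, x73} × {p20, p21} = {(x72,p20), (x72,p21), (x73,p20), (x73,p21)}
  {x72, x73} × {p19, p20, p21} = {(x72,p19), (x72,p20), (x72,p21), (x73,p19), (x73,p20), (x73,p21)}
These 22 distinct sets form the basis B.
Close under arbitrary unions to get τ_{X×Y}; counting gives |τ_{X×Y}| = 64.


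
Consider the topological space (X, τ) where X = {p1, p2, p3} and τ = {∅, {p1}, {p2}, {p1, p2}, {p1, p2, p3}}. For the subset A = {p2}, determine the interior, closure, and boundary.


int(A) = {p2}, cl(A) = {p2, p3}, ∂A = {p3}.

Closed sets in (X, τ) are complements of opens:
  closed(X, τ) = {∅, {p3}, {p1, p3}, {p2, p3}, {p1, p2, p3}}.
int(A) = ⋃ {U ∈ τ : U ⊆ A}. Opens contained in A: ∅, {p2}.
Taking the union of these: int(A) = {p2}.
cl(A) = ⋂ {C closed : A ⊆ C}. Closed sets containing A: {p2, p3}, {p1, p2, p3}.
Intersecting these: cl(A) = {p2, p3}.
∂A = cl(A) ∖ int(A) = {p2, p3} ∖ {p2} = {p3}.


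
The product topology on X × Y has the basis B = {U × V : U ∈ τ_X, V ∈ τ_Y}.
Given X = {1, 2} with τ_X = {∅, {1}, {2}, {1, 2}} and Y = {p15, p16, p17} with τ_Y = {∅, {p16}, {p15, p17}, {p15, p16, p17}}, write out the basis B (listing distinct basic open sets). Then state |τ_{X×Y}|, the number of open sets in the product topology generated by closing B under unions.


Basis B = {∅ × ∅, {1} × {p16}, {2} × {p16}, {1} × {p15, p17}, {1, 2} × {p16}, {2} × {p15, p17}, {1} × {p15, p16, p17}, {2} × {p15, p16, p17}, {1, 2} × {p15, p17}, {1, 2} × {p15, p16, p17}}; |τ_{X×Y}| = 16.

Enumerate products U × V with U ∈ τ_X, V ∈ τ_Y (deduplicated):
  ∅ × ∅ = {} (∅)
  {1} × {p16} = {(1,p16)}
  {2} × {p16} = {(2,p16)}
  {1} × {p15, p17} = {(1,p15), (1,p17)}
  {1, 2} × {p16} = {(1,p16), (2,p16)}
  {2} × {p15, p17} = {(2,p15), (2,p17)}
  {1} × {p15, p16, p17} = {(1,p15), (1,p16), (1,p17)}
  {2} × {p15, p16, p17} = {(2,p15), (2,p16), (2,p17)}
  {1, 2} × {p15, p17} = {(1,p15), (1,p17), (2,p15), (2,p17)}
  {1, 2} × {p15, p16, p17} = {(1,p15), (1,p16), (1,p17), (2,p15), (2,p16), (2,p17)}
These 10 distinct sets form the basis B.
Close under arbitrary unions to get τ_{X×Y}; counting gives |τ_{X×Y}| = 16.


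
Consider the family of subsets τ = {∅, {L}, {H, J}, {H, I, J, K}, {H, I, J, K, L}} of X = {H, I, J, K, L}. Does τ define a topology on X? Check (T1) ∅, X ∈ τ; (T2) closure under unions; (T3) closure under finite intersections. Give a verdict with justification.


τ is NOT a topology on X.

Axiom (T1): ∅ ∈ τ? Yes; X ∈ τ? Yes.
Axiom (T2/T3): check pairwise unions and intersections of members of τ.
Counterexample for (T2): {L} ∪ {H, J} = {H, J, L} ∉ τ. Therefore τ is NOT a topology.


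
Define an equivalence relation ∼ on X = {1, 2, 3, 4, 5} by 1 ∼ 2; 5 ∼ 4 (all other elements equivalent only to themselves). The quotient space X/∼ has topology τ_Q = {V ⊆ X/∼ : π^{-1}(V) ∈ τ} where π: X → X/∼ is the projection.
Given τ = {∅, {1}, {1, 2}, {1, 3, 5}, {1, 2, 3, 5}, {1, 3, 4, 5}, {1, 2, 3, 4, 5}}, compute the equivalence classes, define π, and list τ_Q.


X/∼ = {[1=2], [3], [4=5]}; |τ_Q| = 3.

Equivalence classes: [1=2], [3], [4=5].
Quotient map π: X → X/∼ sends 1 ↦ [1=2], 2 ↦ [1=2], 3 ↦ [3], 4 ↦ [4=5], 5 ↦ [4=5].
For each subset V ⊆ X/∼, compute π^{-1}(V) ⊆ X and check whether π^{-1}(V) ∈ τ. V is open in τ_Q iff π^{-1}(V) ∈ τ.
  V = {}: π^{-1}(V) = ∅ ∈ τ ✓.
  V = {[1=2]}: π^{-1}(V) = {1, 2} ∈ τ ✓.
  V = {[3]}: π^{-1}(V) = {3} ∉ τ ✗.
  V = {[1=2], [3]}: π^{-1}(V) = {1, 2, 3} ∉ τ ✗.
  V = {[4=5]}: π^{-1}(V) = {4, 5} ∉ τ ✗.
  V = {[1=2], [4=5]}: π^{-1}(V) = {1, 2, 4, 5} ∉ τ ✗.
  V = {[3], [4=5]}: π^{-1}(V) = {3, 4, 5} ∉ τ ✗.
  V = {[1=2], [3], [4=5]}: π^{-1}(V) = {1, 2, 3, 4, 5} ∈ τ ✓.
Open sets in the quotient: τ_Q = {{}, {[1=2]}, {[1=2], [3], [4=5]}} (3 elements).


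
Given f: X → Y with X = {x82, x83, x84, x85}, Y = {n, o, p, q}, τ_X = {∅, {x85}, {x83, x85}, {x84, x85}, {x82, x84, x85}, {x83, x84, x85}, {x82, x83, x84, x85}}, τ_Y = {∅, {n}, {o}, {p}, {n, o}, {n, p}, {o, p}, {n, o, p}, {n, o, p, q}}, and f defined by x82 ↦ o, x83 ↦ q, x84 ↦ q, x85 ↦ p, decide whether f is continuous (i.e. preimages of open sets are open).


f is NOT continuous.

Compute f^{-1}(U) for each U ∈ τ_Y:
  U = ∅: f^{-1}(U) = ∅ ∈ τ_X ✓.
  U = {n}: f^{-1}(U) = ∅ ∈ τ_X ✓.
  U = {o}: f^{-1}(U) = {x82} ∉ τ_X ✗.
  U = {p}: f^{-1}(U) = {x85} ∈ τ_X ✓.
  U = {n, o}: f^{-1}(U) = {x82} ∉ τ_X ✗.
  U = {n, p}: f^{-1}(U) = {x85} ∈ τ_X ✓.
  U = {o, p}: f^{-1}(U) = {x82, x85} ∉ τ_X ✗.
  U = {n, o, p}: f^{-1}(U) = {x82, x85} ∉ τ_X ✗.
  U = {n, o, p, q}: f^{-1}(U) = {x82, x83, x84, x85} ∈ τ_X ✓.
Found U = {o} with f^{-1}(U) = {x82} not in τ_X. Therefore f is NOT continuous.


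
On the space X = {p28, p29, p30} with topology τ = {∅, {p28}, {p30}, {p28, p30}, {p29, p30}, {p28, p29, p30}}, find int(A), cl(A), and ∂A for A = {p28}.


int(A) = {p28}, cl(A) = {p28}, ∂A = ∅.

Closed sets in (X, τ) are complements of opens:
  closed(X, τ) = {∅, {p28}, {p29}, {p28, p29}, {p29, p30}, {p28, p29, p30}}.
int(A) = ⋃ {U ∈ τ : U ⊆ A}. Opens contained in A: ∅, {p28}.
Taking the union of these: int(A) = {p28}.
cl(A) = ⋂ {C closed : A ⊆ C}. Closed sets containing A: {p28}, {p28, p29}, {p28, p29, p30}.
Intersecting these: cl(A) = {p28}.
∂A = cl(A) ∖ int(A) = {p28} ∖ {p28} = ∅.


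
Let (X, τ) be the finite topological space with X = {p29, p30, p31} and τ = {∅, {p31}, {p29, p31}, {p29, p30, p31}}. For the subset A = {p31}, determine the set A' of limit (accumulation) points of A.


A' = {p29, p30}

For each x ∈ X, list the open sets U ∈ τ with x ∈ U, then check whether U ∩ (A ∖ {x}) ≠ ∅ for every such U.
  x = p29: opens ∋ x are {p29, p31}, {p29, p30, p31}; each meets A ∖ {p29}, so x IS a limit point.
  x = p30: opens ∋ x are {p29, p30, p31}; each meets A ∖ {p30}, so x IS a limit point.
  x = p31: open {p31} ∋ x has {p31} ∩ (A ∖ {p31}) = ∅, so x is NOT a limit point.
Collecting: A' = {p29, p30}.


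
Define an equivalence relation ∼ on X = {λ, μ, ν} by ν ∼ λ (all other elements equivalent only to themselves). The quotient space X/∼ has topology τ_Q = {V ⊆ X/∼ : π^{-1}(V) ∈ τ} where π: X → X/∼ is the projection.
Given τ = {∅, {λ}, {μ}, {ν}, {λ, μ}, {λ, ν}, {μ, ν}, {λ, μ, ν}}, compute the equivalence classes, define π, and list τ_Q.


X/∼ = {[λ=ν], [μ]}; |τ_Q| = 4.

Equivalence classes: [λ=ν], [μ].
Quotient map π: X → X/∼ sends λ ↦ [λ=ν], μ ↦ [μ], ν ↦ [λ=ν].
For each subset V ⊆ X/∼, compute π^{-1}(V) ⊆ X and check whether π^{-1}(V) ∈ τ. V is open in τ_Q iff π^{-1}(V) ∈ τ.
  V = {}: π^{-1}(V) = ∅ ∈ τ ✓.
  V = {[λ=ν]}: π^{-1}(V) = {λ, ν} ∈ τ ✓.
  V = {[μ]}: π^{-1}(V) = {μ} ∈ τ ✓.
  V = {[λ=ν], [μ]}: π^{-1}(V) = {λ, μ, ν} ∈ τ ✓.
Open sets in the quotient: τ_Q = {{}, {[λ=ν]}, {[μ]}, {[λ=ν], [μ]}} (4 elements).


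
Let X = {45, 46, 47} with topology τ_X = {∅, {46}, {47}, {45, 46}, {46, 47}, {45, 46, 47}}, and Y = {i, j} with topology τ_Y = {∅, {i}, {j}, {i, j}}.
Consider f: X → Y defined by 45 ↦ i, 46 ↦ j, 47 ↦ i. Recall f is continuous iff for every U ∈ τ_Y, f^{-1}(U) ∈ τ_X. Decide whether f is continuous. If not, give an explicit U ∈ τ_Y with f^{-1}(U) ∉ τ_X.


f is NOT continuous.

Compute f^{-1}(U) for each U ∈ τ_Y:
  U = ∅: f^{-1}(U) = ∅ ∈ τ_X ✓.
  U = {i}: f^{-1}(U) = {45, 47} ∉ τ_X ✗.
  U = {j}: f^{-1}(U) = {46} ∈ τ_X ✓.
  U = {i, j}: f^{-1}(U) = {45, 46, 47} ∈ τ_X ✓.
Found U = {i} with f^{-1}(U) = {45, 47} not in τ_X. Therefore f is NOT continuous.
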